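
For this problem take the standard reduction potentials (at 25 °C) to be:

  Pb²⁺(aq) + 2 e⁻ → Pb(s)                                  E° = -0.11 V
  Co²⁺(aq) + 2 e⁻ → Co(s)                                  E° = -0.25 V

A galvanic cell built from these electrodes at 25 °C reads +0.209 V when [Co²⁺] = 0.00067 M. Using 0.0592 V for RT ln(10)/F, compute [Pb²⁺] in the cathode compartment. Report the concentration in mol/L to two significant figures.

Pb²⁺/Pb is the cathode, Co²⁺/Co the anode: E°cell = +0.14 V, n = 2.
Overall reaction: Pb²⁺(aq) + Co(s) → Pb(s) + Co²⁺(aq); Q = [Co²⁺]^1/[Pb²⁺]^1.
From E = E° − (0.0592/n) log Q: log Q = (E° − E)·n/0.0592 = (+0.14 − (+0.209))·2/0.0592 = -2.3311.
So 1·log[Pb²⁺] = 1·log(0.00067) − log Q = -3.1739 − (-2.3311) = -0.8428; [Pb²⁺] = 10^(-0.8428) ≈ 0.14 M.

0.14 M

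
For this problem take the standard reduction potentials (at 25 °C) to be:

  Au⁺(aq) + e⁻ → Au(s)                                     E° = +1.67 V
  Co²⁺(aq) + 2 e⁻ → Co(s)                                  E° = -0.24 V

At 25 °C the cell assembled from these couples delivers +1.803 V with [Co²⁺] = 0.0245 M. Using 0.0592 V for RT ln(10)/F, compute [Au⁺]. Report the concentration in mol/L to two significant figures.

0.0024 M

Au⁺/Au is the cathode, Co²⁺/Co the anode: E°cell = +1.91 V, n = 2.
Overall reaction: 2 Au⁺(aq) + Co(s) → 2 Au(s) + Co²⁺(aq); Q = [Co²⁺]^1/[Au⁺]^2.
From E = E° − (0.0592/n) log Q: log Q = (E° − E)·n/0.0592 = (+1.91 − (+1.803))·2/0.0592 = 3.6149.
So 2·log[Au⁺] = 1·log(0.0245) − log Q = -1.6108 − (3.6149) = -5.2257; log[Au⁺] = -5.2257 / 2 = -2.6128; [Au⁺] = 10^(-2.6128) ≈ 0.0024 M.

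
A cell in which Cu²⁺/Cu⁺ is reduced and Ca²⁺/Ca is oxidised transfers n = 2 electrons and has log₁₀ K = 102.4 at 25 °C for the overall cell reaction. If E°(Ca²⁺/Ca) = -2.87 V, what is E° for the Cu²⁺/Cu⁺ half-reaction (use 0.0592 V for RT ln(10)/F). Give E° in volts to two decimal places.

E°cell = (0.0592/n)·log K = (0.0592/2)(102.4) = +3.031 V.
Since Cu²⁺/Cu⁺ is the cathode and Ca²⁺/Ca the anode, E°cell = E°(Cu²⁺/Cu⁺) − E°(Ca²⁺/Ca).
So E°(Cu²⁺/Cu⁺) = E°cell + E°(Ca²⁺/Ca) = +3.031 + (-2.87) = +0.16 V.

+0.16 V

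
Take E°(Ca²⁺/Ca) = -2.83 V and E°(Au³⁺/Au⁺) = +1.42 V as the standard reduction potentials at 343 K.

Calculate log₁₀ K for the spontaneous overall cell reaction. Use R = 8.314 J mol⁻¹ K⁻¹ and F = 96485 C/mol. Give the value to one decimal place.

124.9

Cathode: Au³⁺/Au⁺; anode: Ca²⁺/Ca. E°cell = (+1.42) − (-2.83) = +4.25 V, with n = 2.
ΔG° = −nFE° = −RT ln K, so ln K = nFE°/(RT) = (2)(96485)(+4.25) / ((8.314)(343)) = 287.591.
log₁₀ K = 287.591 / ln 10 = 124.9.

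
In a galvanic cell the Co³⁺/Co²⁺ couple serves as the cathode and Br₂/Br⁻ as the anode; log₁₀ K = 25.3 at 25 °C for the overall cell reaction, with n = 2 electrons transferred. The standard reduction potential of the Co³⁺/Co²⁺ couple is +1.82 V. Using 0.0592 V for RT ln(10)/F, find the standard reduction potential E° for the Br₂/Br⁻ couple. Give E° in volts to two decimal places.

+1.07 V

E°cell = (0.0592/n)·log K = (0.0592/2)(25.3) = +0.749 V.
Since Co³⁺/Co²⁺ is the cathode and Br₂/Br⁻ the anode, E°cell = E°(Co³⁺/Co²⁺) − E°(Br₂/Br⁻).
So E°(Br₂/Br⁻) = E°(Co³⁺/Co²⁺) − E°cell = (+1.82) − (+0.749) = +1.07 V.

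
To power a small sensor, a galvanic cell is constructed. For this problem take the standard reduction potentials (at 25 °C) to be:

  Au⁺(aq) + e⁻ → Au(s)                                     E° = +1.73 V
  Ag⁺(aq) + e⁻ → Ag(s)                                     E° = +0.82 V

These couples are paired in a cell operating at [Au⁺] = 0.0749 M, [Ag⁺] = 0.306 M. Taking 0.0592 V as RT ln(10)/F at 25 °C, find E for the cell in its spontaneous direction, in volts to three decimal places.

Au⁺/Au is the cathode (higher E°), Ag⁺/Ag the anode: E°cell = +1.73 − (+0.82) = +0.91 V, n = 1.
Overall: Au⁺(aq) + Ag(s) → Au(s) + Ag⁺(aq)
Q = [Ag⁺] / ([Au⁺]); log Q = 0.611.
E = E° − (0.0592/n) log Q = +0.91 − (0.0592/1)(0.611) = +0.874 V.

+0.874 V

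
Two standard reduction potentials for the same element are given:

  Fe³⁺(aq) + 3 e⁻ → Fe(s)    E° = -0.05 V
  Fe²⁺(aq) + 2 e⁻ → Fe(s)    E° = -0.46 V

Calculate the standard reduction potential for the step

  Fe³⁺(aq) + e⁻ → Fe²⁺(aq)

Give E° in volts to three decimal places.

Sequential free energies add, so n₃E°₃ = n₁E°₁ + n₂E°₂.
With n₃ = 3, and the known step contributing 2×(-0.46) V, the unknown satisfies 1·E° = 3×(-0.05) − 2×(-0.46) = +0.770.
E° = +0.770 / 1 = +0.770 V.

+0.770 V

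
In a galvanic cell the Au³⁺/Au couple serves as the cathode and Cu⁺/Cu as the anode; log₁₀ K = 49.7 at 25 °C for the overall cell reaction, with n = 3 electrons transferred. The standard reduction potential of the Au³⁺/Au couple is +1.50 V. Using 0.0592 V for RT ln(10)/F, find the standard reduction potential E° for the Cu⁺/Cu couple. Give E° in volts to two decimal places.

+0.52 V

E°cell = (0.0592/n)·log K = (0.0592/3)(49.7) = +0.981 V.
Since Au³⁺/Au is the cathode and Cu⁺/Cu the anode, E°cell = E°(Au³⁺/Au) − E°(Cu⁺/Cu).
So E°(Cu⁺/Cu) = E°(Au³⁺/Au) − E°cell = (+1.50) − (+0.981) = +0.52 V.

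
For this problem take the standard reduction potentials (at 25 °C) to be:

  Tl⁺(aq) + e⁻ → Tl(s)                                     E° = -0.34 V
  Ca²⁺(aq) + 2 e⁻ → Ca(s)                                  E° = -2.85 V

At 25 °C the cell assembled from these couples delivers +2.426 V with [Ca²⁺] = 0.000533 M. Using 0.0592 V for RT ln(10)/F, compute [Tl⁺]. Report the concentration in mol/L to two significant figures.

0.00088 M

Tl⁺/Tl is the cathode, Ca²⁺/Ca the anode: E°cell = +2.51 V, n = 2.
Overall reaction: 2 Tl⁺(aq) + Ca(s) → 2 Tl(s) + Ca²⁺(aq); Q = [Ca²⁺]^1/[Tl⁺]^2.
From E = E° − (0.0592/n) log Q: log Q = (E° − E)·n/0.0592 = (+2.51 − (+2.426))·2/0.0592 = 2.8378.
So 2·log[Tl⁺] = 1·log(0.000533) − log Q = -3.2733 − (2.8378) = -6.1111; log[Tl⁺] = -6.1111 / 2 = -3.0556; [Tl⁺] = 10^(-3.0556) ≈ 0.00088 M.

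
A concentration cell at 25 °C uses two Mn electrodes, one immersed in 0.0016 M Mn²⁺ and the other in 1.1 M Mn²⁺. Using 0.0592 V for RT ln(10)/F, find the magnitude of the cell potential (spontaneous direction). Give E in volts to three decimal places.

For a concentration cell E°cell = 0. The 1.1 M side is the cathode (reduction is favoured where [Mn²⁺] is higher).
With n = 2, E = −(0.0592/2) log([Mn²⁺]ₐₙ/[Mn²⁺]꜀ₐₜ) = −(0.0592/2) log(0.0016/1.1) = −(0.0592/2)(-2.837) = +0.084 V.

+0.084 V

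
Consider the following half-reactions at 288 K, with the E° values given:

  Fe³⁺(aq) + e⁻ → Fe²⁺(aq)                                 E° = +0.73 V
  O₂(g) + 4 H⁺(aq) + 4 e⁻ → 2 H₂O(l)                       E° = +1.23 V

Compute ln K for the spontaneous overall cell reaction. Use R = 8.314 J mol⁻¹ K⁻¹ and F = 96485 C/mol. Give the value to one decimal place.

80.6

Cathode: O₂/H₂O; anode: Fe³⁺/Fe²⁺. E°cell = (+1.23) − (+0.73) = +0.50 V, with n = 4.
ΔG° = −nFE° = −RT ln K, so ln K = nFE°/(RT) = (4)(96485)(+0.50) / ((8.314)(288)) = 80.591.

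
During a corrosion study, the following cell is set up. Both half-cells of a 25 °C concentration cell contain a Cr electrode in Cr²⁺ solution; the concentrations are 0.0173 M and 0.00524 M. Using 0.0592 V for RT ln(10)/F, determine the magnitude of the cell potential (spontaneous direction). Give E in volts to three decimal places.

+0.015 V

For a concentration cell E°cell = 0. The 0.0173 M side is the cathode (reduction is favoured where [Cr²⁺] is higher).
With n = 2, E = −(0.0592/2) log([Cr²⁺]ₐₙ/[Cr²⁺]꜀ₐₜ) = −(0.0592/2) log(0.00524/0.0173) = −(0.0592/2)(-0.519) = +0.015 V.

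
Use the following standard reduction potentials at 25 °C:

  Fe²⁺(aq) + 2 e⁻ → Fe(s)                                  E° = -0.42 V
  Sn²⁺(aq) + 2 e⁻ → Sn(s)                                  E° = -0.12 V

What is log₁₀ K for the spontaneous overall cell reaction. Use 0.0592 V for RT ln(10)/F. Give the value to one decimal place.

Cathode: Sn²⁺/Sn; anode: Fe²⁺/Fe. E°cell = +0.30 V, n = 2.
log K = nE°cell / 0.0592 = (2)(+0.30) / 0.0592 = 10.1.

10.1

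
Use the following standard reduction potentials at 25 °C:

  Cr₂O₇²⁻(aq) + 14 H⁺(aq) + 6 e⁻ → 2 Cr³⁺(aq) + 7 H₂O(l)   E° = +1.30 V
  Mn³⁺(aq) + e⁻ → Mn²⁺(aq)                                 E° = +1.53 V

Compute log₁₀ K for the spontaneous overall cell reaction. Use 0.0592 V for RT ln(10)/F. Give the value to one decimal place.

Cathode: Mn³⁺/Mn²⁺; anode: Cr₂O₇²⁻/Cr³⁺. E°cell = +0.23 V, n = 6.
log K = nE°cell / 0.0592 = (6)(+0.23) / 0.0592 = 23.3.

23.3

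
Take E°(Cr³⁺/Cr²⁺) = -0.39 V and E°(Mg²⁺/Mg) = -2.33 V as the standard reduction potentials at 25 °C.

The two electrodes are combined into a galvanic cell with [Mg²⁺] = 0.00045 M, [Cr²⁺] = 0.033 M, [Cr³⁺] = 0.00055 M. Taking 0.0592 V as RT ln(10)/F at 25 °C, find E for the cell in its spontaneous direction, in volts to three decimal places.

Cr³⁺/Cr²⁺ is the cathode (higher E°), Mg²⁺/Mg the anode: E°cell = -0.39 − (-2.33) = +1.94 V, n = 2.
Overall: 2 Cr³⁺(aq) + Mg(s) → 2 Cr²⁺(aq) + Mg²⁺(aq)
Q = [Cr²⁺]^2·[Mg²⁺] / ([Cr³⁺]^2); log Q = 0.210.
E = E° − (0.0592/n) log Q = +1.94 − (0.0592/2)(0.210) = +1.934 V.

+1.934 V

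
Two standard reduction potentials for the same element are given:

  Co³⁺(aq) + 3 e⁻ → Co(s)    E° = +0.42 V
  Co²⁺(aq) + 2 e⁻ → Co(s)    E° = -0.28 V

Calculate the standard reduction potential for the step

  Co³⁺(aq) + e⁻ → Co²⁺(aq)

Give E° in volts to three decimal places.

+1.820 V

Sequential free energies add, so n₃E°₃ = n₁E°₁ + n₂E°₂.
With n₃ = 3, and the known step contributing 2×(-0.28) V, the unknown satisfies 1·E° = 3×(+0.42) − 2×(-0.28) = +1.820.
E° = +1.820 / 1 = +1.820 V.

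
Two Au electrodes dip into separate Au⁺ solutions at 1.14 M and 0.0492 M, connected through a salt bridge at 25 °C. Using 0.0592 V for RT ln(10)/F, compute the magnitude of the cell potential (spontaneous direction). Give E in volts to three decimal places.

For a concentration cell E°cell = 0. The 1.14 M side is the cathode (reduction is favoured where [Au⁺] is higher).
With n = 1, E = −(0.0592/1) log([Au⁺]ₐₙ/[Au⁺]꜀ₐₜ) = −(0.0592/1) log(0.0492/1.14) = −(0.0592/1)(-1.365) = +0.081 V.

+0.081 V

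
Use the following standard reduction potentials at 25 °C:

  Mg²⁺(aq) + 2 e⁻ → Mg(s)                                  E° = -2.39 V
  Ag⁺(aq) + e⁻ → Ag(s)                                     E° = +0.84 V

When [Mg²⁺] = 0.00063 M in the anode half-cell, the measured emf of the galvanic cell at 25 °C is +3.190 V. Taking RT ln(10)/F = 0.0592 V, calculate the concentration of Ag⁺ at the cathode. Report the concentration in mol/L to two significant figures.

Ag⁺/Ag is the cathode, Mg²⁺/Mg the anode: E°cell = +3.23 V, n = 2.
Overall reaction: 2 Ag⁺(aq) + Mg(s) → 2 Ag(s) + Mg²⁺(aq); Q = [Mg²⁺]^1/[Ag⁺]^2.
From E = E° − (0.0592/n) log Q: log Q = (E° − E)·n/0.0592 = (+3.23 − (+3.190))·2/0.0592 = 1.3514.
So 2·log[Ag⁺] = 1·log(0.00063) − log Q = -3.2007 − (1.3514) = -4.5521; log[Ag⁺] = -4.5521 / 2 = -2.2761; [Ag⁺] = 10^(-2.2761) ≈ 0.0053 M.

0.0053 M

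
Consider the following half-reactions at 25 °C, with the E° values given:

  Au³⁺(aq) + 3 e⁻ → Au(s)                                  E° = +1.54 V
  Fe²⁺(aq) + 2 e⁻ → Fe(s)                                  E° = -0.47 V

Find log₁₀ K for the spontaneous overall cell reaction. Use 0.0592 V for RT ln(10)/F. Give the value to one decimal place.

203.7

Cathode: Au³⁺/Au; anode: Fe²⁺/Fe. E°cell = +2.01 V, n = 6.
log K = nE°cell / 0.0592 = (6)(+2.01) / 0.0592 = 203.7.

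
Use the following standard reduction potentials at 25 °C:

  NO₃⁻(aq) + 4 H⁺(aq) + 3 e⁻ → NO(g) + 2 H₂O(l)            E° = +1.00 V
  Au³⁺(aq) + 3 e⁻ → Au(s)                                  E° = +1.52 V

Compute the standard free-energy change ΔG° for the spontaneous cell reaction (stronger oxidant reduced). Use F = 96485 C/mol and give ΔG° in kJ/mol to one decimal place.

Au³⁺/Au (E° = +1.52 V) is the cathode; NO₃⁻/NO (E° = +1.00 V) is the anode, so E°cell = +0.52 V.
Balancing electrons gives n = 3 (lcm of 3 and 3).
ΔG° = −nFE° = −(3)(96485)(+0.52) = -150,517 J = -150.5 kJ/mol.

-150.5 kJ/mol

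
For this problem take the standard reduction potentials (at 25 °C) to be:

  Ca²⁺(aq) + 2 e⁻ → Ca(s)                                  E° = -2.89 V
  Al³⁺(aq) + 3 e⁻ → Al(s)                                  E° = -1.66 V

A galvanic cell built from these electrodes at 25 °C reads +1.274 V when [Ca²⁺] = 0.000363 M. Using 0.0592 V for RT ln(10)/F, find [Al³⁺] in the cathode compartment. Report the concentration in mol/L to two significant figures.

0.0012 M

Al³⁺/Al is the cathode, Ca²⁺/Ca the anode: E°cell = +1.23 V, n = 6.
Overall reaction: 2 Al³⁺(aq) + 3 Ca(s) → 2 Al(s) + 3 Ca²⁺(aq); Q = [Ca²⁺]^3/[Al³⁺]^2.
From E = E° − (0.0592/n) log Q: log Q = (E° − E)·n/0.0592 = (+1.23 − (+1.274))·6/0.0592 = -4.4595.
So 2·log[Al³⁺] = 3·log(0.000363) − log Q = -10.3203 − (-4.4595) = -5.8608; log[Al³⁺] = -5.8608 / 2 = -2.9304; [Al³⁺] = 10^(-2.9304) ≈ 0.0012 M.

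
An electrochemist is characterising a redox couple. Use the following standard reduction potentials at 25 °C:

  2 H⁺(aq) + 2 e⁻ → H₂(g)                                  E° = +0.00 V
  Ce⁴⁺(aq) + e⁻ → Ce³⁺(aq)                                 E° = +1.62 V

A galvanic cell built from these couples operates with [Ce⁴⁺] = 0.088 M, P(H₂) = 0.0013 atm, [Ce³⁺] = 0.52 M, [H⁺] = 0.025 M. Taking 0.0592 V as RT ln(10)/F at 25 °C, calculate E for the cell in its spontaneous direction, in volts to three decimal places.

+1.584 V

Ce⁴⁺/Ce³⁺ is the cathode (higher E°), H⁺/H₂ the anode: E°cell = +1.62 − (+0.00) = +1.62 V, n = 2.
Overall: 2 Ce⁴⁺(aq) + H₂(g) → 2 Ce³⁺(aq) + 2 H⁺(aq)
Q = [Ce³⁺]^2·[H⁺]^2 / ([Ce⁴⁺]^2·P(H₂)); log Q = 1.225.
E = E° − (0.0592/n) log Q = +1.62 − (0.0592/2)(1.225) = +1.584 V.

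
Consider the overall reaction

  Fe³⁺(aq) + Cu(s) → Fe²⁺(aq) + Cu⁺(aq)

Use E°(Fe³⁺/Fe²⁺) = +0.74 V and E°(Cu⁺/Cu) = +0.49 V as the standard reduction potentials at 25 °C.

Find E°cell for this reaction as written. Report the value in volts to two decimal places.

The Fe³⁺/Fe²⁺ couple has the higher reduction potential, so it is the cathode; Cu⁺/Cu is oxidised at the anode.
E°cell = E°(cathode) − E°(anode) = (+0.74) − (+0.49) = +0.25 V.
Since E°cell > 0, the reaction is spontaneous under standard conditions.

+0.25 V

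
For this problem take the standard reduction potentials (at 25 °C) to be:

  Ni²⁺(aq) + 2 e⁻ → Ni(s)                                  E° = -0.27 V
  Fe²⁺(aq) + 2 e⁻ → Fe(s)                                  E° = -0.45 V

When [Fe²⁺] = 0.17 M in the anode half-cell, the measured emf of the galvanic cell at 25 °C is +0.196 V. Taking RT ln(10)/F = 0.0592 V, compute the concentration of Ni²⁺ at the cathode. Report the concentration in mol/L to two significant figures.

Ni²⁺/Ni is the cathode, Fe²⁺/Fe the anode: E°cell = +0.18 V, n = 2.
Overall reaction: Ni²⁺(aq) + Fe(s) → Ni(s) + Fe²⁺(aq); Q = [Fe²⁺]^1/[Ni²⁺]^1.
From E = E° − (0.0592/n) log Q: log Q = (E° − E)·n/0.0592 = (+0.18 − (+0.196))·2/0.0592 = -0.5405.
So 1·log[Ni²⁺] = 1·log(0.17) − log Q = -0.7696 − (-0.5405) = -0.2291; [Ni²⁺] = 10^(-0.2291) ≈ 0.59 M.

0.59 M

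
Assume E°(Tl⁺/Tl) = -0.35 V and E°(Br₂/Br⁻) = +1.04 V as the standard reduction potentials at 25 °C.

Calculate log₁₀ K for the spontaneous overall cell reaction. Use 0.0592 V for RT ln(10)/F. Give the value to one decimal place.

Cathode: Br₂/Br⁻; anode: Tl⁺/Tl. E°cell = +1.39 V, n = 2.
log K = nE°cell / 0.0592 = (2)(+1.39) / 0.0592 = 47.0.

47.0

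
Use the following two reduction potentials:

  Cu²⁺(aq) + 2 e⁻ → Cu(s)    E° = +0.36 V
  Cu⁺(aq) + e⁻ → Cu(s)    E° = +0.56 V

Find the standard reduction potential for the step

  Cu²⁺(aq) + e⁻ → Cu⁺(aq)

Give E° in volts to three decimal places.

+0.160 V

Sequential free energies add, so n₃E°₃ = n₁E°₁ + n₂E°₂.
With n₃ = 2, and the known step contributing 1×(+0.56) V, the unknown satisfies 1·E° = 2×(+0.36) − 1×(+0.56) = +0.160.
E° = +0.160 / 1 = +0.160 V.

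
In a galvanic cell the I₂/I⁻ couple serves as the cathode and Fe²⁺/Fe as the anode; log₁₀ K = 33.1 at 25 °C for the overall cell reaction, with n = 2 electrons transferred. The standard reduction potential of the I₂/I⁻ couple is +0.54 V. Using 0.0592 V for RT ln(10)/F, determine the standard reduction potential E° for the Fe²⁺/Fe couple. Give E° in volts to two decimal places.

-0.44 V

E°cell = (0.0592/n)·log K = (0.0592/2)(33.1) = +0.980 V.
Since I₂/I⁻ is the cathode and Fe²⁺/Fe the anode, E°cell = E°(I₂/I⁻) − E°(Fe²⁺/Fe).
So E°(Fe²⁺/Fe) = E°(I₂/I⁻) − E°cell = (+0.54) − (+0.980) = -0.44 V.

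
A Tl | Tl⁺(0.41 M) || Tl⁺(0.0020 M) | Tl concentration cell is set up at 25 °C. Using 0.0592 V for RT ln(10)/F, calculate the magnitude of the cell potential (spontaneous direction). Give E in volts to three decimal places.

For a concentration cell E°cell = 0. The 0.41 M side is the cathode (reduction is favoured where [Tl⁺] is higher).
With n = 1, E = −(0.0592/1) log([Tl⁺]ₐₙ/[Tl⁺]꜀ₐₜ) = −(0.0592/1) log(0.002/0.41) = −(0.0592/1)(-2.312) = +0.137 V.

+0.137 V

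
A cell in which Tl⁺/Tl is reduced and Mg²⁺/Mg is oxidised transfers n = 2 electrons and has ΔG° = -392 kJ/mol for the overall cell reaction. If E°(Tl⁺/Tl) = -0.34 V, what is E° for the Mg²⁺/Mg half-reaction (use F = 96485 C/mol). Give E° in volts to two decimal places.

-2.37 V

E°cell = −ΔG°/(nF) = −(-392×10³)/((2)(96485)) = +2.031 V.
Since Tl⁺/Tl is the cathode and Mg²⁺/Mg the anode, E°cell = E°(Tl⁺/Tl) − E°(Mg²⁺/Mg).
So E°(Mg²⁺/Mg) = E°(Tl⁺/Tl) − E°cell = (-0.34) − (+2.031) = -2.37 V.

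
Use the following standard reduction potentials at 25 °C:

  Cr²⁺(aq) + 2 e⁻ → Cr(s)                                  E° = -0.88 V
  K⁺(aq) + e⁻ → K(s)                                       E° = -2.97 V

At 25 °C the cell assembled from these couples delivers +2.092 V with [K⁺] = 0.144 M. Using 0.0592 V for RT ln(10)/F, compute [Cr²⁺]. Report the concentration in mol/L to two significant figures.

0.024 M

Cr²⁺/Cr is the cathode, K⁺/K the anode: E°cell = +2.09 V, n = 2.
Overall reaction: Cr²⁺(aq) + 2 K(s) → Cr(s) + 2 K⁺(aq); Q = [K⁺]^2/[Cr²⁺]^1.
From E = E° − (0.0592/n) log Q: log Q = (E° − E)·n/0.0592 = (+2.09 − (+2.092))·2/0.0592 = -0.0676.
So 1·log[Cr²⁺] = 2·log(0.144) − log Q = -1.6833 − (-0.0676) = -1.6157; [Cr²⁺] = 10^(-1.6157) ≈ 0.024 M.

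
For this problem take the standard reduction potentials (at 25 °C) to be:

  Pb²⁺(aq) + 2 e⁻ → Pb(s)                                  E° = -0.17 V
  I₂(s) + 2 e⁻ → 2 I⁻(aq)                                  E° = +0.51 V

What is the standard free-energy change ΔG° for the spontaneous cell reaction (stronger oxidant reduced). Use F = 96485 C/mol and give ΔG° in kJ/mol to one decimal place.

-131.2 kJ/mol

I₂/I⁻ (E° = +0.51 V) is the cathode; Pb²⁺/Pb (E° = -0.17 V) is the anode, so E°cell = +0.68 V.
Balancing electrons gives n = 2 (lcm of 2 and 2).
ΔG° = −nFE° = −(2)(96485)(+0.68) = -131,220 J = -131.2 kJ/mol.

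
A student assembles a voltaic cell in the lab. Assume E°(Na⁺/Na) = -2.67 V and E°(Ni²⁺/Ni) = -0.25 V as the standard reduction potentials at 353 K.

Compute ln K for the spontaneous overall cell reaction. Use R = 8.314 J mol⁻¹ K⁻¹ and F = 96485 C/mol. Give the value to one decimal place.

Cathode: Ni²⁺/Ni; anode: Na⁺/Na. E°cell = (-0.25) − (-2.67) = +2.42 V, with n = 2.
ΔG° = −nFE° = −RT ln K, so ln K = nFE°/(RT) = (2)(96485)(+2.42) / ((8.314)(353)) = 159.118.

159.1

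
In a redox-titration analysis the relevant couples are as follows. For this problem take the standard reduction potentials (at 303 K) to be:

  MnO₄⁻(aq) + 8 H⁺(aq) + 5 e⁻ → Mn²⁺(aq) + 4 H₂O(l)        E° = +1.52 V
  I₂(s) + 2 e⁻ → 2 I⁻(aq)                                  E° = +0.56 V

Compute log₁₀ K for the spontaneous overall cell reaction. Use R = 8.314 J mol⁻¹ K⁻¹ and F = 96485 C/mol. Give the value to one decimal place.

Cathode: MnO₄⁻/Mn²⁺; anode: I₂/I⁻. E°cell = (+1.52) − (+0.56) = +0.96 V, with n = 10.
ΔG° = −nFE° = −RT ln K, so ln K = nFE°/(RT) = (10)(96485)(+0.96) / ((8.314)(303)) = 367.687.
log₁₀ K = 367.687 / ln 10 = 159.7.

159.7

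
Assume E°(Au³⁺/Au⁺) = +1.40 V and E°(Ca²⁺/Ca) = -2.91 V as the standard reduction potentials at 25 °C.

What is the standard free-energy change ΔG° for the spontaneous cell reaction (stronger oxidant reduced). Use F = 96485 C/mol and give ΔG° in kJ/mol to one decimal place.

-831.7 kJ/mol

Au³⁺/Au⁺ (E° = +1.40 V) is the cathode; Ca²⁺/Ca (E° = -2.91 V) is the anode, so E°cell = +4.31 V.
Balancing electrons gives n = 2 (lcm of 2 and 2).
ΔG° = −nFE° = −(2)(96485)(+4.31) = -831,701 J = -831.7 kJ/mol.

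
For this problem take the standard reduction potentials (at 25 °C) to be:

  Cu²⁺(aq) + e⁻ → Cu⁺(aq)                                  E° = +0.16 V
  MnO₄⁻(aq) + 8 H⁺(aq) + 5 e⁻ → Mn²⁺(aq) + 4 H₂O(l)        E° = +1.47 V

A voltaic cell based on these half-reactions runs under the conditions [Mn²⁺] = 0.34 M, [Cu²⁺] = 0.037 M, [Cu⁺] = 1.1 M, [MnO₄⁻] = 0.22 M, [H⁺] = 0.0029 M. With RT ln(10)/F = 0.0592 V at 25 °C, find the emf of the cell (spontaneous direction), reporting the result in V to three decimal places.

+1.155 V

MnO₄⁻/Mn²⁺ is the cathode (higher E°), Cu²⁺/Cu⁺ the anode: E°cell = +1.47 − (+0.16) = +1.31 V, n = 5.
Overall: MnO₄⁻(aq) + 8 H⁺(aq) + 5 Cu⁺(aq) → Mn²⁺(aq) + 4 H₂O(l) + 5 Cu²⁺(aq)
Q = [Mn²⁺]·[Cu²⁺]^5 / ([MnO₄⁻]·[H⁺]^8·[Cu⁺]^5); log Q = 13.124.
E = E° − (0.0592/n) log Q = +1.31 − (0.0592/5)(13.124) = +1.155 V.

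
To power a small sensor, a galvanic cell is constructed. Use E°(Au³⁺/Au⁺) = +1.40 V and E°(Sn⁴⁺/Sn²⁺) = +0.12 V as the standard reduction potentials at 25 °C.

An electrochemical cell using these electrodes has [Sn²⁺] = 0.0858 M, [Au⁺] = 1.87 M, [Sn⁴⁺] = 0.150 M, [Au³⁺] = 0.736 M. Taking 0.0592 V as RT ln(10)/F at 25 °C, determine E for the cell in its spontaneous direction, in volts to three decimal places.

Au³⁺/Au⁺ is the cathode (higher E°), Sn⁴⁺/Sn²⁺ the anode: E°cell = +1.40 − (+0.12) = +1.28 V, n = 2.
Overall: Au³⁺(aq) + Sn²⁺(aq) → Au⁺(aq) + Sn⁴⁺(aq)
Q = [Au⁺]·[Sn⁴⁺] / ([Au³⁺]·[Sn²⁺]); log Q = 0.648.
E = E° − (0.0592/n) log Q = +1.28 − (0.0592/2)(0.648) = +1.261 V.

+1.261 V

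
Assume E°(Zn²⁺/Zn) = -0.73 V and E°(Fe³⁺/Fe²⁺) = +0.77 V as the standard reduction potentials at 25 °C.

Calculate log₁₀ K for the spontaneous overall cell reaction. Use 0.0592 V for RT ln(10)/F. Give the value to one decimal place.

Cathode: Fe³⁺/Fe²⁺; anode: Zn²⁺/Zn. E°cell = +1.50 V, n = 2.
log K = nE°cell / 0.0592 = (2)(+1.50) / 0.0592 = 50.7.

50.7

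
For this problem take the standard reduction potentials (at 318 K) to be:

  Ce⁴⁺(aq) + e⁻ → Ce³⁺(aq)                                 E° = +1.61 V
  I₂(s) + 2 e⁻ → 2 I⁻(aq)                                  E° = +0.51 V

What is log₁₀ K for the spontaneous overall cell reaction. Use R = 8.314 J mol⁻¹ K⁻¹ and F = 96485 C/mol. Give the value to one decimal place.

34.9

Cathode: Ce⁴⁺/Ce³⁺; anode: I₂/I⁻. E°cell = (+1.61) − (+0.51) = +1.10 V, with n = 2.
ΔG° = −nFE° = −RT ln K, so ln K = nFE°/(RT) = (2)(96485)(+1.10) / ((8.314)(318)) = 80.287.
log₁₀ K = 80.287 / ln 10 = 34.9.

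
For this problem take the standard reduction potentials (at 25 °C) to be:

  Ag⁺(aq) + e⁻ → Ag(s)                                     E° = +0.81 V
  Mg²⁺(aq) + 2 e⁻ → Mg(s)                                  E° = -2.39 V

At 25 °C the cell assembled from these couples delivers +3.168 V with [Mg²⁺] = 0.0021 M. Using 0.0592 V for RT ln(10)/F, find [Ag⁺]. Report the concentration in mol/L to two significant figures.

Ag⁺/Ag is the cathode, Mg²⁺/Mg the anode: E°cell = +3.20 V, n = 2.
Overall reaction: 2 Ag⁺(aq) + Mg(s) → 2 Ag(s) + Mg²⁺(aq); Q = [Mg²⁺]^1/[Ag⁺]^2.
From E = E° − (0.0592/n) log Q: log Q = (E° − E)·n/0.0592 = (+3.20 − (+3.168))·2/0.0592 = 1.0811.
So 2·log[Ag⁺] = 1·log(0.0021) − log Q = -2.6778 − (1.0811) = -3.7589; log[Ag⁺] = -3.7589 / 2 = -1.8795; [Ag⁺] = 10^(-1.8795) ≈ 0.013 M.

0.013 M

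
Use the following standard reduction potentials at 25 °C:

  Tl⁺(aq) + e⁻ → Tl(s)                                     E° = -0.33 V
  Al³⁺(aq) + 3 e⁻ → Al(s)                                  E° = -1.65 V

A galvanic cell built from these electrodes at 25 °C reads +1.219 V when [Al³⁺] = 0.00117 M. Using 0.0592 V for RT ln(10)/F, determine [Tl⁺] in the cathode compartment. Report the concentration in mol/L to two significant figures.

Tl⁺/Tl is the cathode, Al³⁺/Al the anode: E°cell = +1.32 V, n = 3.
Overall reaction: 3 Tl⁺(aq) + Al(s) → 3 Tl(s) + Al³⁺(aq); Q = [Al³⁺]^1/[Tl⁺]^3.
From E = E° − (0.0592/n) log Q: log Q = (E° − E)·n/0.0592 = (+1.32 − (+1.219))·3/0.0592 = 5.1182.
So 3·log[Tl⁺] = 1·log(0.00117) − log Q = -2.9318 − (5.1182) = -8.0500; log[Tl⁺] = -8.0500 / 3 = -2.6833; [Tl⁺] = 10^(-2.6833) ≈ 0.0021 M.

0.0021 M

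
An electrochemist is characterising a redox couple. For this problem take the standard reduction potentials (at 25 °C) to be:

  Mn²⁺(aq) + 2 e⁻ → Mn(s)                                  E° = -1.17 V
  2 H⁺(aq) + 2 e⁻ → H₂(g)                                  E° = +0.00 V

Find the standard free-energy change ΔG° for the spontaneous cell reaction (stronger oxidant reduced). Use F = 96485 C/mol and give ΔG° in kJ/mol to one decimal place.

H⁺/H₂ (E° = +0.00 V) is the cathode; Mn²⁺/Mn (E° = -1.17 V) is the anode, so E°cell = +1.17 V.
Balancing electrons gives n = 2 (lcm of 2 and 2).
ΔG° = −nFE° = −(2)(96485)(+1.17) = -225,775 J = -225.8 kJ/mol.

-225.8 kJ/mol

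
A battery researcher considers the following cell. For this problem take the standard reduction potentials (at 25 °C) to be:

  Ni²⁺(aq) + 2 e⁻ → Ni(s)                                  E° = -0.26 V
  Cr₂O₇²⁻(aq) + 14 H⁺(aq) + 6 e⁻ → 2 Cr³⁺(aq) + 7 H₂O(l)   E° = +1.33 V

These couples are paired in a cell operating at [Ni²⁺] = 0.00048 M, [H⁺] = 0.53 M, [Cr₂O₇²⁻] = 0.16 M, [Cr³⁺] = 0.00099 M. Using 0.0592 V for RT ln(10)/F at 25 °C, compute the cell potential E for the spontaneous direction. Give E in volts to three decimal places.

Cr₂O₇²⁻/Cr³⁺ is the cathode (higher E°), Ni²⁺/Ni the anode: E°cell = +1.33 − (-0.26) = +1.59 V, n = 6.
Overall: Cr₂O₇²⁻(aq) + 14 H⁺(aq) + 3 Ni(s) → 2 Cr³⁺(aq) + 7 H₂O(l) + 3 Ni²⁺(aq)
Q = [Cr³⁺]^2·[Ni²⁺]^3 / ([Cr₂O₇²⁻]·[H⁺]^14); log Q = -11.309.
E = E° − (0.0592/n) log Q = +1.59 − (0.0592/6)(-11.309) = +1.702 V.

+1.702 V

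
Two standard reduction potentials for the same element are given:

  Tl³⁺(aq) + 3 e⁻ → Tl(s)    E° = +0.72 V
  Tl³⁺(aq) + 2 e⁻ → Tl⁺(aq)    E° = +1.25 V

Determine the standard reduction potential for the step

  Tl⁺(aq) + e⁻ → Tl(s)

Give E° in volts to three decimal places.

-0.340 V

Sequential free energies add, so n₃E°₃ = n₁E°₁ + n₂E°₂.
With n₃ = 3, and the known step contributing 2×(+1.25) V, the unknown satisfies 1·E° = 3×(+0.72) − 2×(+1.25) = -0.340.
E° = -0.340 / 1 = -0.340 V.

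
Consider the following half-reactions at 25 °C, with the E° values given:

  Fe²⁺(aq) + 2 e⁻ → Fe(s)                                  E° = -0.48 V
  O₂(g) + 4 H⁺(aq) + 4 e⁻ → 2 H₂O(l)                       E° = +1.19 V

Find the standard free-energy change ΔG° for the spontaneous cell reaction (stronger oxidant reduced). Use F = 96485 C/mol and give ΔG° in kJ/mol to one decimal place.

O₂/H₂O (E° = +1.19 V) is the cathode; Fe²⁺/Fe (E° = -0.48 V) is the anode, so E°cell = +1.67 V.
Balancing electrons gives n = 4 (lcm of 4 and 2).
ΔG° = −nFE° = −(4)(96485)(+1.67) = -644,520 J = -644.5 kJ/mol.

-644.5 kJ/mol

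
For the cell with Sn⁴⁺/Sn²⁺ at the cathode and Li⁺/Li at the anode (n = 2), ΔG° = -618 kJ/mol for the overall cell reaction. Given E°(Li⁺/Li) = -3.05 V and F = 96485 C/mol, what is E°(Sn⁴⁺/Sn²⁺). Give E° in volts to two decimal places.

E°cell = −ΔG°/(nF) = −(-618×10³)/((2)(96485)) = +3.203 V.
Since Sn⁴⁺/Sn²⁺ is the cathode and Li⁺/Li the anode, E°cell = E°(Sn⁴⁺/Sn²⁺) − E°(Li⁺/Li).
So E°(Sn⁴⁺/Sn²⁺) = E°cell + E°(Li⁺/Li) = +3.203 + (-3.05) = +0.15 V.

+0.15 V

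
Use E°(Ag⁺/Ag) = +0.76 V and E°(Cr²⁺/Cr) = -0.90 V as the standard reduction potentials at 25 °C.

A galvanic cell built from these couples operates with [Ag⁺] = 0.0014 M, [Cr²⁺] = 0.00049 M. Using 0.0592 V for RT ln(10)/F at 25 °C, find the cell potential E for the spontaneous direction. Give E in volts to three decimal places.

+1.589 V

Ag⁺/Ag is the cathode (higher E°), Cr²⁺/Cr the anode: E°cell = +0.76 − (-0.90) = +1.66 V, n = 2.
Overall: 2 Ag⁺(aq) + Cr(s) → 2 Ag(s) + Cr²⁺(aq)
Q = [Cr²⁺] / ([Ag⁺]^2); log Q = 2.398.
E = E° − (0.0592/n) log Q = +1.66 − (0.0592/2)(2.398) = +1.589 V.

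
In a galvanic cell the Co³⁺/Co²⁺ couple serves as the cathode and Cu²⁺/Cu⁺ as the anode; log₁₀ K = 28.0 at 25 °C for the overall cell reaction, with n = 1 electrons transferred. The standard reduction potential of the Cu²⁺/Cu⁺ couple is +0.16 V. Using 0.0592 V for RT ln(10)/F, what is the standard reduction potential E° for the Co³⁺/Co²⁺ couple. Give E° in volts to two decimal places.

E°cell = (0.0592/n)·log K = (0.0592/1)(28.0) = +1.658 V.
Since Co³⁺/Co²⁺ is the cathode and Cu²⁺/Cu⁺ the anode, E°cell = E°(Co³⁺/Co²⁺) − E°(Cu²⁺/Cu⁺).
So E°(Co³⁺/Co²⁺) = E°cell + E°(Cu²⁺/Cu⁺) = +1.658 + (+0.16) = +1.82 V.

+1.82 V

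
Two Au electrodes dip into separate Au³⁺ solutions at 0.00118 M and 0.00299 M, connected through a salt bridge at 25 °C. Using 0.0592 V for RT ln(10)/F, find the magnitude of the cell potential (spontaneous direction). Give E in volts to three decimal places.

For a concentration cell E°cell = 0. The 0.00299 M side is the cathode (reduction is favoured where [Au³⁺] is higher).
With n = 3, E = −(0.0592/3) log([Au³⁺]ₐₙ/[Au³⁺]꜀ₐₜ) = −(0.0592/3) log(0.00118/0.00299) = −(0.0592/3)(-0.404) = +0.008 V.

+0.008 V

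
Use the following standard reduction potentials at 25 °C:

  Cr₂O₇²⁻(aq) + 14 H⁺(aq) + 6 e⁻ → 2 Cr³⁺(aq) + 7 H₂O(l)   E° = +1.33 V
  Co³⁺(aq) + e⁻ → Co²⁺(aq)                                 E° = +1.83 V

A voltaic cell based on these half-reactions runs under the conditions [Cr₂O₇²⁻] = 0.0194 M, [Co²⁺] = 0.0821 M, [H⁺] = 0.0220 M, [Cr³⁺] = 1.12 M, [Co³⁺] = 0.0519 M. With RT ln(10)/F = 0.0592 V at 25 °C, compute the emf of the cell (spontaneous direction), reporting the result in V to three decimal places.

Co³⁺/Co²⁺ is the cathode (higher E°), Cr₂O₇²⁻/Cr³⁺ the anode: E°cell = +1.83 − (+1.33) = +0.50 V, n = 6.
Overall: 6 Co³⁺(aq) + 2 Cr³⁺(aq) + 7 H₂O(l) → 6 Co²⁺(aq) + Cr₂O₇²⁻(aq) + 14 H⁺(aq)
Q = [Co²⁺]^6·[Cr₂O₇²⁻]·[H⁺]^14 / ([Co³⁺]^6·[Cr³⁺]^2); log Q = -23.822.
E = E° − (0.0592/n) log Q = +0.50 − (0.0592/6)(-23.822) = +0.735 V.

+0.735 V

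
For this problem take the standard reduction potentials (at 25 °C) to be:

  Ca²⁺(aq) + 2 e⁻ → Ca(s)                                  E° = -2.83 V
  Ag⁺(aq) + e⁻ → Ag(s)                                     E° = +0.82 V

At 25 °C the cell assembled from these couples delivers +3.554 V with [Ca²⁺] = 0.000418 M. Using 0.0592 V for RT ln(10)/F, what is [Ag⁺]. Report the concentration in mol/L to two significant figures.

Ag⁺/Ag is the cathode, Ca²⁺/Ca the anode: E°cell = +3.65 V, n = 2.
Overall reaction: 2 Ag⁺(aq) + Ca(s) → 2 Ag(s) + Ca²⁺(aq); Q = [Ca²⁺]^1/[Ag⁺]^2.
From E = E° − (0.0592/n) log Q: log Q = (E° − E)·n/0.0592 = (+3.65 − (+3.554))·2/0.0592 = 3.2432.
So 2·log[Ag⁺] = 1·log(0.000418) − log Q = -3.3788 − (3.2432) = -6.6220; log[Ag⁺] = -6.6220 / 2 = -3.3110; [Ag⁺] = 10^(-3.3110) ≈ 0.00049 M.

0.00049 M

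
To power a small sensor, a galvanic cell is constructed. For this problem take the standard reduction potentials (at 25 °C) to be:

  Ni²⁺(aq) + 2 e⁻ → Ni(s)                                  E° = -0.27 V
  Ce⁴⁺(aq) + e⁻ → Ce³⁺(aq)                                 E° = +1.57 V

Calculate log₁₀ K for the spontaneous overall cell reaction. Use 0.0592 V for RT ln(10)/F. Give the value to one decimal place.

Cathode: Ce⁴⁺/Ce³⁺; anode: Ni²⁺/Ni. E°cell = +1.84 V, n = 2.
log K = nE°cell / 0.0592 = (2)(+1.84) / 0.0592 = 62.2.

62.2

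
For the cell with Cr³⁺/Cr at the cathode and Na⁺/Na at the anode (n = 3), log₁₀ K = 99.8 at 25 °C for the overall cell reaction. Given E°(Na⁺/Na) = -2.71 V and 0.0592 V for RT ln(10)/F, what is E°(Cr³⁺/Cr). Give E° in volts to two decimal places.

E°cell = (0.0592/n)·log K = (0.0592/3)(99.8) = +1.969 V.
Since Cr³⁺/Cr is the cathode and Na⁺/Na the anode, E°cell = E°(Cr³⁺/Cr) − E°(Na⁺/Na).
So E°(Cr³⁺/Cr) = E°cell + E°(Na⁺/Na) = +1.969 + (-2.71) = -0.74 V.

-0.74 V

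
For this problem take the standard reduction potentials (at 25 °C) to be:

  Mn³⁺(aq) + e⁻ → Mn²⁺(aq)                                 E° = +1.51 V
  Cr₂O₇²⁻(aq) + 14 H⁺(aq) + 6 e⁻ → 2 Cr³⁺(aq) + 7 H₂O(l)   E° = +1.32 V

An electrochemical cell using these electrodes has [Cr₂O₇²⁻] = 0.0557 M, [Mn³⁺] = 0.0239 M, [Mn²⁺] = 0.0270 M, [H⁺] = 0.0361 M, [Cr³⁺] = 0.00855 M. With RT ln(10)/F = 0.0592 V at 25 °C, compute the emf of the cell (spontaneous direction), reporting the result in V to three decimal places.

+0.358 V

Mn³⁺/Mn²⁺ is the cathode (higher E°), Cr₂O₇²⁻/Cr³⁺ the anode: E°cell = +1.51 − (+1.32) = +0.19 V, n = 6.
Overall: 6 Mn³⁺(aq) + 2 Cr³⁺(aq) + 7 H₂O(l) → 6 Mn²⁺(aq) + Cr₂O₇²⁻(aq) + 14 H⁺(aq)
Q = [Mn²⁺]^6·[Cr₂O₇²⁻]·[H⁺]^14 / ([Mn³⁺]^6·[Cr³⁺]^2); log Q = -16.995.
E = E° − (0.0592/n) log Q = +0.19 − (0.0592/6)(-16.995) = +0.358 V.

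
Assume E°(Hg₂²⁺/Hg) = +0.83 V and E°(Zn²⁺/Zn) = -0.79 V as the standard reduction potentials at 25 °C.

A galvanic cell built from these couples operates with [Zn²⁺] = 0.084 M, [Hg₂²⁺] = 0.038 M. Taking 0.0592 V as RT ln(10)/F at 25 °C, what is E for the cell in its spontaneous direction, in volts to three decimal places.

+1.610 V

Hg₂²⁺/Hg is the cathode (higher E°), Zn²⁺/Zn the anode: E°cell = +0.83 − (-0.79) = +1.62 V, n = 2.
Overall: Hg₂²⁺(aq) + Zn(s) → 2 Hg(l) + Zn²⁺(aq)
Q = [Zn²⁺] / ([Hg₂²⁺]); log Q = 0.344.
E = E° − (0.0592/n) log Q = +1.62 − (0.0592/2)(0.344) = +1.610 V.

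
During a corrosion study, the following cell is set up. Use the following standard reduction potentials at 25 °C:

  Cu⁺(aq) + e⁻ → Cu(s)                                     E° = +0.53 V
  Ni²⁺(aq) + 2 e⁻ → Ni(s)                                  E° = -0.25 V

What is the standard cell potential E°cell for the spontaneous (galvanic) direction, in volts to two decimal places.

The Cu⁺/Cu couple has the higher reduction potential, so it is the cathode; Ni²⁺/Ni is oxidised at the anode.
E°cell = E°(cathode) − E°(anode) = (+0.53) − (-0.25) = +0.78 V.
Since E°cell > 0, the reaction is spontaneous under standard conditions.

+0.78 V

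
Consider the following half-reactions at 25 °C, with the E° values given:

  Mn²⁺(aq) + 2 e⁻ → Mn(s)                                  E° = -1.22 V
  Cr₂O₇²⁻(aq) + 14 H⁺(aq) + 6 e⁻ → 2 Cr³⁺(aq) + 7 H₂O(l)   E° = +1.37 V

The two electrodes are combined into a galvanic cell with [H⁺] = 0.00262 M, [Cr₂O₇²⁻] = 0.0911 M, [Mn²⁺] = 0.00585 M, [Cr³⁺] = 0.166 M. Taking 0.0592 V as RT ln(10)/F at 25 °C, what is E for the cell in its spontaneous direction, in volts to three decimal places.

Cr₂O₇²⁻/Cr³⁺ is the cathode (higher E°), Mn²⁺/Mn the anode: E°cell = +1.37 − (-1.22) = +2.59 V, n = 6.
Overall: Cr₂O₇²⁻(aq) + 14 H⁺(aq) + 3 Mn(s) → 2 Cr³⁺(aq) + 7 H₂O(l) + 3 Mn²⁺(aq)
Q = [Cr³⁺]^2·[Mn²⁺]^3 / ([Cr₂O₇²⁻]·[H⁺]^14); log Q = 28.926.
E = E° − (0.0592/n) log Q = +2.59 − (0.0592/6)(28.926) = +2.305 V.

+2.305 V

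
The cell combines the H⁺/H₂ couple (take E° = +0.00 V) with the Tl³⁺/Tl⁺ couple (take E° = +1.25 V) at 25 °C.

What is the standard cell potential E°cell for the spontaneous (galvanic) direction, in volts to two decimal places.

The Tl³⁺/Tl⁺ couple has the higher reduction potential, so it is the cathode; H⁺/H₂ is oxidised at the anode.
E°cell = E°(cathode) − E°(anode) = (+1.25) − (+0.00) = +1.25 V.

+1.25 V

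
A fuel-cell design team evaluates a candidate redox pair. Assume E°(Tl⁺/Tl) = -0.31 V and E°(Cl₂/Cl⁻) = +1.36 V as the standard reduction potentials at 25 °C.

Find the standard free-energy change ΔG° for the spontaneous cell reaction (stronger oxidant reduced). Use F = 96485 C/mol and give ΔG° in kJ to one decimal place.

-322.3 kJ

Cl₂/Cl⁻ (E° = +1.36 V) is the cathode; Tl⁺/Tl (E° = -0.31 V) is the anode, so E°cell = +1.67 V.
Balancing electrons gives n = 2 (lcm of 2 and 1).
ΔG° = −nFE° = −(2)(96485)(+1.67) = -322,260 J = -322.3 kJ.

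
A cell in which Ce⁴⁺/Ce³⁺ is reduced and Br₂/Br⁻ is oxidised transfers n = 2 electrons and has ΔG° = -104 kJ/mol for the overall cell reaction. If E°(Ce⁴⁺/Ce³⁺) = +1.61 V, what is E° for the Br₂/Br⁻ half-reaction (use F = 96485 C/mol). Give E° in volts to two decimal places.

+1.07 V

E°cell = −ΔG°/(nF) = −(-104×10³)/((2)(96485)) = +0.539 V.
Since Ce⁴⁺/Ce³⁺ is the cathode and Br₂/Br⁻ the anode, E°cell = E°(Ce⁴⁺/Ce³⁺) − E°(Br₂/Br⁻).
So E°(Br₂/Br⁻) = E°(Ce⁴⁺/Ce³⁺) − E°cell = (+1.61) − (+0.539) = +1.07 V.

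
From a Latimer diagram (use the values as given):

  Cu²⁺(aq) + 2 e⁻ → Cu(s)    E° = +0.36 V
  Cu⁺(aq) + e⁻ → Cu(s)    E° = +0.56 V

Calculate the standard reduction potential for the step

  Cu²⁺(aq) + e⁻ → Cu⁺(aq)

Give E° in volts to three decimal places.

+0.160 V

Sequential free energies add, so n₃E°₃ = n₁E°₁ + n₂E°₂.
With n₃ = 2, and the known step contributing 1×(+0.56) V, the unknown satisfies 1·E° = 2×(+0.36) − 1×(+0.56) = +0.160.
E° = +0.160 / 1 = +0.160 V.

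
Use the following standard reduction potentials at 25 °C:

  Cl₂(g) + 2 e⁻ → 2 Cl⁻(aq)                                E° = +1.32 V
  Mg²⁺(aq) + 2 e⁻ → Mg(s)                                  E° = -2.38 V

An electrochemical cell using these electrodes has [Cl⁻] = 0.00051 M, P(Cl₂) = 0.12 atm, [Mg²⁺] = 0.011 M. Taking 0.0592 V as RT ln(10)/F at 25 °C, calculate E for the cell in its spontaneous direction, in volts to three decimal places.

Cl₂/Cl⁻ is the cathode (higher E°), Mg²⁺/Mg the anode: E°cell = +1.32 − (-2.38) = +3.70 V, n = 2.
Overall: Cl₂(g) + Mg(s) → 2 Cl⁻(aq) + Mg²⁺(aq)
Q = [Cl⁻]^2·[Mg²⁺] / (P(Cl₂)); log Q = -7.623.
E = E° − (0.0592/n) log Q = +3.70 − (0.0592/2)(-7.623) = +3.926 V.

+3.926 V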